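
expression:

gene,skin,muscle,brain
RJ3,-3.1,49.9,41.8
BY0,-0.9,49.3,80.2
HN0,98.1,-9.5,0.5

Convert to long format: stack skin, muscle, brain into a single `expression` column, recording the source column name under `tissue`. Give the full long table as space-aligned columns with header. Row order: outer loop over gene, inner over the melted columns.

gene  tissue  expression
RJ3   skin    -3.1      
RJ3   muscle  49.9      
RJ3   brain   41.8      
BY0   skin    -0.9      
BY0   muscle  49.3      
BY0   brain   80.2      
HN0   skin    98.1      
HN0   muscle  -9.5      
HN0   brain   0.5       

Each (gene, column) pair becomes one row: 3 × 3 = 9 rows.
For example, (RJ3, skin) → expression=-3.1.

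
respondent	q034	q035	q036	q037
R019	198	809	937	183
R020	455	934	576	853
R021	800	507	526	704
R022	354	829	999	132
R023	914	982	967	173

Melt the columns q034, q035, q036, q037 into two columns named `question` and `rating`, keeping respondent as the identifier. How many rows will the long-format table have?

5 respondent values × 4 melted columns = 20 rows.

20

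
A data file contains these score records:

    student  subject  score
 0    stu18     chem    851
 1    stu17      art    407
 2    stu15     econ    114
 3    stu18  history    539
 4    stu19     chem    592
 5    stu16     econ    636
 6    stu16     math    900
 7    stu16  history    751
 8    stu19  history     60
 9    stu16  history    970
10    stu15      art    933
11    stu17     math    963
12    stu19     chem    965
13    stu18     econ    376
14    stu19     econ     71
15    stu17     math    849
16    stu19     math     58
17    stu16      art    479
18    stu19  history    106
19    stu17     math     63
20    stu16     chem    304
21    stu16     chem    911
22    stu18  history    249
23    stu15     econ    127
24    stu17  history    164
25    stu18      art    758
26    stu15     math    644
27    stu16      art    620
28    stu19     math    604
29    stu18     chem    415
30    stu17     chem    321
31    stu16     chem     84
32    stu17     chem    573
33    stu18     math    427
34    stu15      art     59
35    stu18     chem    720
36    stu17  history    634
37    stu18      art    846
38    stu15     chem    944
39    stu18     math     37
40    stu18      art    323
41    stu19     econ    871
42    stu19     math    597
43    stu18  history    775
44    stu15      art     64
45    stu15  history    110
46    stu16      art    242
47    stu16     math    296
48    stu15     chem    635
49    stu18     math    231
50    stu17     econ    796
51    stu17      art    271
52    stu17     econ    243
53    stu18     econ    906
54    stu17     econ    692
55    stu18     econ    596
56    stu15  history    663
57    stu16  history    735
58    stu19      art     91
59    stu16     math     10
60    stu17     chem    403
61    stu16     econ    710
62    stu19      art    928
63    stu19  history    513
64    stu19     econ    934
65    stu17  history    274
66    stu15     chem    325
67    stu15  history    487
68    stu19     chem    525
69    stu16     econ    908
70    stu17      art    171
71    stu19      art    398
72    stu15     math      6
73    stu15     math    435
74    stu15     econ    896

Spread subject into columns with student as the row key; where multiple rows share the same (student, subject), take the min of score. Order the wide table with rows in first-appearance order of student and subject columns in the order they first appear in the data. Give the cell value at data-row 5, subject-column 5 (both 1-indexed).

With rows in first-appearance order of student, row 5 is student=stu16. subject columns in first-appearance order: chem, art, econ, history, math; column 5 is math.
Long rows with student=stu16, subject=math: min(900, 296, 10) = 10.

10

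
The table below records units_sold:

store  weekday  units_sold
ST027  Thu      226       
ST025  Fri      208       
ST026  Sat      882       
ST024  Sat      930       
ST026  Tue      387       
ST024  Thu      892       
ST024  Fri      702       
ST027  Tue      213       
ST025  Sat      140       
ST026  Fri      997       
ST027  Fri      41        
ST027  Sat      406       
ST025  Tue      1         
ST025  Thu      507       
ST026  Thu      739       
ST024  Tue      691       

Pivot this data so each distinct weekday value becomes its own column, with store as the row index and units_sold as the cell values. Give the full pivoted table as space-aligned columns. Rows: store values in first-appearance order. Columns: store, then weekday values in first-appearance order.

Columns: store plus the 4 distinct weekday values (Thu, Fri, Sat, Tue).
For example, row ST027 column Thu takes units_sold=226 from the long row (ST027, Thu).

store  Thu  Fri  Sat  Tue
ST027  226  41   406  213
ST025  507  208  140  1  
ST026  739  997  882  387
ST024  892  702  930  691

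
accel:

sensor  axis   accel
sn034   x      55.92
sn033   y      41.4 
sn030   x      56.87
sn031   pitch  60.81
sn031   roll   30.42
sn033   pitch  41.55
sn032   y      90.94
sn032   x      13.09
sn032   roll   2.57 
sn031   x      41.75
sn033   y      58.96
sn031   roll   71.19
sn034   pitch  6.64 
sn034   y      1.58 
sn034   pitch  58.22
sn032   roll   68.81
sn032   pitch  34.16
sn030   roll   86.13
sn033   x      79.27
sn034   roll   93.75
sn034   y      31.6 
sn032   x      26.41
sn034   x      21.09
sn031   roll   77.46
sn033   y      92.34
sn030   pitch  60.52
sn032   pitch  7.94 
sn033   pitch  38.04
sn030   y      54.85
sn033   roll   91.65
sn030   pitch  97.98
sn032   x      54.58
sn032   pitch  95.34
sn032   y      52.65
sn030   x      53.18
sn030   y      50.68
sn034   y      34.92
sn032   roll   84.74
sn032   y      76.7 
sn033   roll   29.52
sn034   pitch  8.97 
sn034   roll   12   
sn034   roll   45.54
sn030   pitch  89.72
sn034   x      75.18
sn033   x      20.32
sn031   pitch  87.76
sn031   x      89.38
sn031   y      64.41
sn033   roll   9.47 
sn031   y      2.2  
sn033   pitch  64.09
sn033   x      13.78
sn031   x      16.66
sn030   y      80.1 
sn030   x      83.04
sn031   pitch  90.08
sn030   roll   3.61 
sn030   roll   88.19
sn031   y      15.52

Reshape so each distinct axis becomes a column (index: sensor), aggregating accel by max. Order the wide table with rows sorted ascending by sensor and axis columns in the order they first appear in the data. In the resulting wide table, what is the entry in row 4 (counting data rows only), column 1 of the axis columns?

With rows sorted ascending by sensor, row 4 is sensor=sn033. axis columns in first-appearance order: x, y, pitch, roll; column 1 is x.
Long rows with sensor=sn033, axis=x: max(79.27, 20.32, 13.78) = 79.27.

79.27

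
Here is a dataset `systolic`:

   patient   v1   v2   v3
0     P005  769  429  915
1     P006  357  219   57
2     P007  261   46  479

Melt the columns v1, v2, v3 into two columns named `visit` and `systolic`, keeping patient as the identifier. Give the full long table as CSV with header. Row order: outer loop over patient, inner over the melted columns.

Each (patient, column) pair becomes one row: 3 × 3 = 9 rows.
For example, (P005, v1) → systolic=769.

patient,visit,systolic
P005,v1,769
P005,v2,429
P005,v3,915
P006,v1,357
P006,v2,219
P006,v3,57
P007,v1,261
P007,v2,46
P007,v3,479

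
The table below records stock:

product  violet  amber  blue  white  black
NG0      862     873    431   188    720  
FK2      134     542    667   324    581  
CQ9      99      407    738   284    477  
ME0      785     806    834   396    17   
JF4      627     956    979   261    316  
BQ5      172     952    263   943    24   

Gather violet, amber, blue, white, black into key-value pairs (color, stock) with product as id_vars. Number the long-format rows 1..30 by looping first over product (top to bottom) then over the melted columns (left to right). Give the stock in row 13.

738

30 rows total (6 × 5). Row 13: index ⌊(13-1)/5⌋ = 2 into product → CQ9; (13-1) mod 5 = 2 into the melted columns → blue.
So row 13 is (CQ9, blue, 738); stock = 738.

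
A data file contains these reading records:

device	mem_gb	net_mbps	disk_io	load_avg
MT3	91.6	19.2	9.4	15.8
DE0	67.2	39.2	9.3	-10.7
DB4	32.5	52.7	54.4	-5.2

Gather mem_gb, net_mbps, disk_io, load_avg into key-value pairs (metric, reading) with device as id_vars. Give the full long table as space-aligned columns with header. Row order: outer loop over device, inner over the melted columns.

Each (device, column) pair becomes one row: 3 × 4 = 12 rows.
For example, (MT3, mem_gb) → reading=91.6.

device  metric    reading
MT3     mem_gb    91.6   
MT3     net_mbps  19.2   
MT3     disk_io   9.4    
MT3     load_avg  15.8   
DE0     mem_gb    67.2   
DE0     net_mbps  39.2   
DE0     disk_io   9.3    
DE0     load_avg  -10.7  
DB4     mem_gb    32.5   
DB4     net_mbps  52.7   
DB4     disk_io   54.4   
DB4     load_avg  -5.2   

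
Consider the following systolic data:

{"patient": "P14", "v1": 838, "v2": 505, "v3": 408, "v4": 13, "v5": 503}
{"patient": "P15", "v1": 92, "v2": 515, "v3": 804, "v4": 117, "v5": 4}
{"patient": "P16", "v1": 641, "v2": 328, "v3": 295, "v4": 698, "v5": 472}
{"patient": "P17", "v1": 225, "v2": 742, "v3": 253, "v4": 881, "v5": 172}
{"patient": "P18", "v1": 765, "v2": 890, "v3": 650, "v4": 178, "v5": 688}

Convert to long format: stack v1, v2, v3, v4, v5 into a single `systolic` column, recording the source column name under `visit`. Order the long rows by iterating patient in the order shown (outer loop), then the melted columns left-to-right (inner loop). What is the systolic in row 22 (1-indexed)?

25 rows total (5 × 5). Row 22: index ⌊(22-1)/5⌋ = 4 into patient → P18; (22-1) mod 5 = 1 into the melted columns → v2.
So row 22 is (P18, v2, 890); systolic = 890.

890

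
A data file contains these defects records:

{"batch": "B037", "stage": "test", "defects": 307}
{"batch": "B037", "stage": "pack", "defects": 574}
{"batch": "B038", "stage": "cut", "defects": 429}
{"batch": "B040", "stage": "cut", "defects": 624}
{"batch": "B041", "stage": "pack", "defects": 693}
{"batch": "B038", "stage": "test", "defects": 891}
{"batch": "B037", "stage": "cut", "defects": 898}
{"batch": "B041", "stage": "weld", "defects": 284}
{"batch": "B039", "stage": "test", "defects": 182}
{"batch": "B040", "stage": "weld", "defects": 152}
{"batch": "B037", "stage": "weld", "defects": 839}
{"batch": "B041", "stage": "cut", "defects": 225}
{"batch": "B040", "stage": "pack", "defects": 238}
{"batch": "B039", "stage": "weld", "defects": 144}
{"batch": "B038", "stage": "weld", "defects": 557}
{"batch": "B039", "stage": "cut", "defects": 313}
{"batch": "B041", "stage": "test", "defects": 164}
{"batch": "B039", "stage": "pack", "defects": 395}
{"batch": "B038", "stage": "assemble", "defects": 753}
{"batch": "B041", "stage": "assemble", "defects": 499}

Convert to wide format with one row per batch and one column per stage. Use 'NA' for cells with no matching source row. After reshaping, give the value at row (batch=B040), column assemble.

No long-format row has batch=B040 and stage=assemble, so the cell is NA.

NA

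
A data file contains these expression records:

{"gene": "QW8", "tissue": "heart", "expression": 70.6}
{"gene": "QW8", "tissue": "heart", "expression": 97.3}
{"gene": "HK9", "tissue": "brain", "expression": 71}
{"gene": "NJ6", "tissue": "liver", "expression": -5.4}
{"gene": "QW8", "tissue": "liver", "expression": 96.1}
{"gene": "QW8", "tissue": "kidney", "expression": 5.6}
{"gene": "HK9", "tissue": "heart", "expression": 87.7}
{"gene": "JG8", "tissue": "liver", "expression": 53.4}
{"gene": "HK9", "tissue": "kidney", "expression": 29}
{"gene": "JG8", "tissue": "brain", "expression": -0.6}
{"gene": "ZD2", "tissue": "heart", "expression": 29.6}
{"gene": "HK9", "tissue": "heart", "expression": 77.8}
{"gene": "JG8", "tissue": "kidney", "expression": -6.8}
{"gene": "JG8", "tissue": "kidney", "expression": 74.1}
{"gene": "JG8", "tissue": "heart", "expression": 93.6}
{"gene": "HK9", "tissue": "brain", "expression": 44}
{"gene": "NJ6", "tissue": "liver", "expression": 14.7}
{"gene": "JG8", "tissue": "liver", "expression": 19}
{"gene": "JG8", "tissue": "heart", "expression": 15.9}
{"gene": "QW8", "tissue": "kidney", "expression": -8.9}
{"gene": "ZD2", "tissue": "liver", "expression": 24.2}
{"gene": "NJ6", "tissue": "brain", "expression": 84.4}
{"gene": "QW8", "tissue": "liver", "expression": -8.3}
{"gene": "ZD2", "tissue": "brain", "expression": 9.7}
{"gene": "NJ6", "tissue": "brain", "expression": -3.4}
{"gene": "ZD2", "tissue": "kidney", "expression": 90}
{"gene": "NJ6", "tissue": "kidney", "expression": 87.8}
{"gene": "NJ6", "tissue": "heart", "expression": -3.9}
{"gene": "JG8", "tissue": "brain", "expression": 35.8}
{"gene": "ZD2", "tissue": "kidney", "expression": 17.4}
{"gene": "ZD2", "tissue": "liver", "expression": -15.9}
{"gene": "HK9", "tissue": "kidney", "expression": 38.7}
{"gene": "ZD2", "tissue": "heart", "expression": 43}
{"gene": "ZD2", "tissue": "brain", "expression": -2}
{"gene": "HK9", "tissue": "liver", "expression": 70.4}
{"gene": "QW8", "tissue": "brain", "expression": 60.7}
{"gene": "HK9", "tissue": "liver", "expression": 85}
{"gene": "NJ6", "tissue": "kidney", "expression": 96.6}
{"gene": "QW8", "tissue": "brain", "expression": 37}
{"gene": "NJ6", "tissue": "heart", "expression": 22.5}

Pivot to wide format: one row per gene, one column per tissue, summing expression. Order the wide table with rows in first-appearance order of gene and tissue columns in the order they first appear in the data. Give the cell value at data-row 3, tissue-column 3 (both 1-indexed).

With rows in first-appearance order of gene, row 3 is gene=NJ6. tissue columns in first-appearance order: heart, brain, liver, kidney; column 3 is liver.
Long rows with gene=NJ6, tissue=liver: -5.4 + 14.7 = 9.3.

9.3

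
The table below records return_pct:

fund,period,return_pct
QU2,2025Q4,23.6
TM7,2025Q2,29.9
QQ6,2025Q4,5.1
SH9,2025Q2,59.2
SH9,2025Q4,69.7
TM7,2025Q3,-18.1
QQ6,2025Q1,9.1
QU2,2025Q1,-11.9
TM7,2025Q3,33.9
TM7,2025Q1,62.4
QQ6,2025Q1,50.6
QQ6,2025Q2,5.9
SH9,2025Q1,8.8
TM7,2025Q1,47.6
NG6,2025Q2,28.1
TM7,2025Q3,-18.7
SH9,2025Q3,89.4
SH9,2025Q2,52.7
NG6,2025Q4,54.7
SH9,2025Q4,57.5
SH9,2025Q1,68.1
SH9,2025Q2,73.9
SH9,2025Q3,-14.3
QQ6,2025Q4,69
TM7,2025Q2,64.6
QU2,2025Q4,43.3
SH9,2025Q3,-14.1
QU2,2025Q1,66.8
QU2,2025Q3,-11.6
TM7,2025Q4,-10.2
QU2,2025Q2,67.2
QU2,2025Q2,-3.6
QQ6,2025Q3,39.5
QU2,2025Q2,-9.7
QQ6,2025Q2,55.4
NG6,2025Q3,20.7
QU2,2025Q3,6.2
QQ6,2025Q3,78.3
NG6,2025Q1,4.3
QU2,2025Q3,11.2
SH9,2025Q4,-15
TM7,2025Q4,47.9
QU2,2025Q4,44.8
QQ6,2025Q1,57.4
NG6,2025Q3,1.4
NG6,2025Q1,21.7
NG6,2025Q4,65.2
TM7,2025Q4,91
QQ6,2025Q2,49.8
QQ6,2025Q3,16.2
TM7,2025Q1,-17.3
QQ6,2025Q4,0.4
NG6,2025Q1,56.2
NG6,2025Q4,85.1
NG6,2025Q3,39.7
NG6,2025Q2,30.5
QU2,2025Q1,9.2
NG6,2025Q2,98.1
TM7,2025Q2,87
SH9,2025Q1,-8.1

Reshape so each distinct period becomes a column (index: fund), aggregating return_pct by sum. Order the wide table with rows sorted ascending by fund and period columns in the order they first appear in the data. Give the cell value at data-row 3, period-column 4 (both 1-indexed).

64.1

With rows sorted ascending by fund, row 3 is fund=QU2. period columns in first-appearance order: 2025Q4, 2025Q2, 2025Q3, 2025Q1; column 4 is 2025Q1.
Long rows with fund=QU2, period=2025Q1: -11.9 + 66.8 + 9.2 = 64.1.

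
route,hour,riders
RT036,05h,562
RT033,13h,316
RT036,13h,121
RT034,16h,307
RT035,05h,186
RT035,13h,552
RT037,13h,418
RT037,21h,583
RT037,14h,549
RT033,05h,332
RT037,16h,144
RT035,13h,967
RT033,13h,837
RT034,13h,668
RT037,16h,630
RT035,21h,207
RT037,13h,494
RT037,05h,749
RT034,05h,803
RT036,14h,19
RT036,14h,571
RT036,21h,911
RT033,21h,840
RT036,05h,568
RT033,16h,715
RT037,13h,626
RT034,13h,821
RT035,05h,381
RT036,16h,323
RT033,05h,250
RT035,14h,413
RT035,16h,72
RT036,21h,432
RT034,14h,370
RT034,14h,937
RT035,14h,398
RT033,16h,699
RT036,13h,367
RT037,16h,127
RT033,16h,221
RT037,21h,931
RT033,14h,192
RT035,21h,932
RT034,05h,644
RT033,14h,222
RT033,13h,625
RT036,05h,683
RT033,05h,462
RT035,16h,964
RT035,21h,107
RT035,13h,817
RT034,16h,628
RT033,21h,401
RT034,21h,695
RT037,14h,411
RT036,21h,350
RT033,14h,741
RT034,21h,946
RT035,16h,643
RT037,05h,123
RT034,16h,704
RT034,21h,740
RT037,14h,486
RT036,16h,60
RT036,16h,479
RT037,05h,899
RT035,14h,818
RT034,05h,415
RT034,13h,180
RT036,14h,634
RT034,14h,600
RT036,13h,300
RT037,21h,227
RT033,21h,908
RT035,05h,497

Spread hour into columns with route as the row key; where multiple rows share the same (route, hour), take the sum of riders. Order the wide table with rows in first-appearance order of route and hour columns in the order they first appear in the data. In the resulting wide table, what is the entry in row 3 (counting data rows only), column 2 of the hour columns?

With rows in first-appearance order of route, row 3 is route=RT034. hour columns in first-appearance order: 05h, 13h, 16h, 21h, 14h; column 2 is 13h.
Long rows with route=RT034, hour=13h: 668 + 821 + 180 = 1669.

1669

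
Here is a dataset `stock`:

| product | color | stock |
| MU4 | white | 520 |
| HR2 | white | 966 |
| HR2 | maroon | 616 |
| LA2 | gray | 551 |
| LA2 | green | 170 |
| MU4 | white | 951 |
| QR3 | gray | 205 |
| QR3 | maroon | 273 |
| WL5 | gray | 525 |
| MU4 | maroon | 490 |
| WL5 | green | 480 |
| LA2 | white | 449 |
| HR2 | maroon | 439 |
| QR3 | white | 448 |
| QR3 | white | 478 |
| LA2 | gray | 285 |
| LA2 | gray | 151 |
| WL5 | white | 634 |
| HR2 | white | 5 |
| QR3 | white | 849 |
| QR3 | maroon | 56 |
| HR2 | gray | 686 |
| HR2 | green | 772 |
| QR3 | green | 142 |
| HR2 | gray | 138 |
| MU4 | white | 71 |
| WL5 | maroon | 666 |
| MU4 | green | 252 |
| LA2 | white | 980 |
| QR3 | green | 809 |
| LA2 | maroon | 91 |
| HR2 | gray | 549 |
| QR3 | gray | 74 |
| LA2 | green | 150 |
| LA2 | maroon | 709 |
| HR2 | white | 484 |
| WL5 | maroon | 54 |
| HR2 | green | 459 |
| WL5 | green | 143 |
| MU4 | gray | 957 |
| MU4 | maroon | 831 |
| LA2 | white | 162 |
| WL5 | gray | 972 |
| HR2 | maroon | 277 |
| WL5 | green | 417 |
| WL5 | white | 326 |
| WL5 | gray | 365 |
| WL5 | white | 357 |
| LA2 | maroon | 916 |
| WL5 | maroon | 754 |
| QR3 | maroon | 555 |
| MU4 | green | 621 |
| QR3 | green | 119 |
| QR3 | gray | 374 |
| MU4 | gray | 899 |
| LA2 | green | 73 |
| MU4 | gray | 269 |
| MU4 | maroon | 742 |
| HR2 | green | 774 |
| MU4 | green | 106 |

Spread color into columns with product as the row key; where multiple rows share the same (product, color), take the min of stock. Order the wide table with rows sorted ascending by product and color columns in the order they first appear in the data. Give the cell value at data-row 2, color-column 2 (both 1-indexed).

91

With rows sorted ascending by product, row 2 is product=LA2. color columns in first-appearance order: white, maroon, gray, green; column 2 is maroon.
Long rows with product=LA2, color=maroon: min(91, 709, 916) = 91.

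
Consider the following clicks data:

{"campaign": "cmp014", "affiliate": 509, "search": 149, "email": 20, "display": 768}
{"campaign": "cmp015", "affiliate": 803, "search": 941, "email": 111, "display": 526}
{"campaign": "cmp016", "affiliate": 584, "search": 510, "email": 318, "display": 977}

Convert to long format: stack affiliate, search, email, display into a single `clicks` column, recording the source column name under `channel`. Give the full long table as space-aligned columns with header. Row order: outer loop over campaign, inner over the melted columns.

Each (campaign, column) pair becomes one row: 3 × 4 = 12 rows.
For example, (cmp014, affiliate) → clicks=509.

campaign  channel    clicks
cmp014    affiliate  509   
cmp014    search     149   
cmp014    email      20    
cmp014    display    768   
cmp015    affiliate  803   
cmp015    search     941   
cmp015    email      111   
cmp015    display    526   
cmp016    affiliate  584   
cmp016    search     510   
cmp016    email      318   
cmp016    display    977   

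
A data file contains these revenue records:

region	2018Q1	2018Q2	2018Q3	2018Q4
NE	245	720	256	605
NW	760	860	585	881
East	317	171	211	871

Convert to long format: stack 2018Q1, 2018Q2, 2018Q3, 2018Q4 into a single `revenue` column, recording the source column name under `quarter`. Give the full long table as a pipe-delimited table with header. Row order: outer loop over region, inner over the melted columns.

Each (region, column) pair becomes one row: 3 × 4 = 12 rows.
For example, (NE, 2018Q1) → revenue=245.

| region | quarter | revenue |
| NE | 2018Q1 | 245 |
| NE | 2018Q2 | 720 |
| NE | 2018Q3 | 256 |
| NE | 2018Q4 | 605 |
| NW | 2018Q1 | 760 |
| NW | 2018Q2 | 860 |
| NW | 2018Q3 | 585 |
| NW | 2018Q4 | 881 |
| East | 2018Q1 | 317 |
| East | 2018Q2 | 171 |
| East | 2018Q3 | 211 |
| East | 2018Q4 | 871 |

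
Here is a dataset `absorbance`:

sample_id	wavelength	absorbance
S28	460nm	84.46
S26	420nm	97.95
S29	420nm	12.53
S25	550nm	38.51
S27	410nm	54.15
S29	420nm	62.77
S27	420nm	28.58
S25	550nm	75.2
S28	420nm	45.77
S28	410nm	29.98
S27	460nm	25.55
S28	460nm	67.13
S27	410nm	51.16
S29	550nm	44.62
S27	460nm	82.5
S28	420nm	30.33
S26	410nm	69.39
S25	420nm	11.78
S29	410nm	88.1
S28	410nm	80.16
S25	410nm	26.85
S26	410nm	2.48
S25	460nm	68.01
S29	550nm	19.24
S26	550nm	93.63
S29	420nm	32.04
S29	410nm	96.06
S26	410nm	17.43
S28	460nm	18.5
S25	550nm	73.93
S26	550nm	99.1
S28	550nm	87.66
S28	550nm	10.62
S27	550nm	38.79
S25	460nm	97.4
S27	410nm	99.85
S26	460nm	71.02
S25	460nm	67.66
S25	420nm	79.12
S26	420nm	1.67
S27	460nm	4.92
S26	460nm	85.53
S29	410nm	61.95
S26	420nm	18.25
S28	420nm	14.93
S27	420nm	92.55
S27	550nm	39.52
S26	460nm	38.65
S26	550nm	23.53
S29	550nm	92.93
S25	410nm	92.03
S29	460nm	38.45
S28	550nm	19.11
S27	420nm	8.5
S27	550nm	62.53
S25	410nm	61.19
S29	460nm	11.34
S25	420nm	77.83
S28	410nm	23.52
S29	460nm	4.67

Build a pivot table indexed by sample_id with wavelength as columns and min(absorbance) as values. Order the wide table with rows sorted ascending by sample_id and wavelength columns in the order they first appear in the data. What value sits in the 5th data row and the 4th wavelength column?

61.95

With rows sorted ascending by sample_id, row 5 is sample_id=S29. wavelength columns in first-appearance order: 460nm, 420nm, 550nm, 410nm; column 4 is 410nm.
Long rows with sample_id=S29, wavelength=410nm: min(88.1, 96.06, 61.95) = 61.95.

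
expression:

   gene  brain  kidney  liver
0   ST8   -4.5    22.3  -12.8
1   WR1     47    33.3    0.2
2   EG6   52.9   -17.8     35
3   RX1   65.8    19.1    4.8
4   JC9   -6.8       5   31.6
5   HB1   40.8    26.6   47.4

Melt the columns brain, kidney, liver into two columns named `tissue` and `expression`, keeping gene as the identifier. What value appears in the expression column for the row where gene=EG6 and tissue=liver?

35

Unpivoting turns each (gene, wide-column) pair into one long row.
The wide cell at row EG6, column liver holds 35, so the long row (EG6, liver) has expression=35.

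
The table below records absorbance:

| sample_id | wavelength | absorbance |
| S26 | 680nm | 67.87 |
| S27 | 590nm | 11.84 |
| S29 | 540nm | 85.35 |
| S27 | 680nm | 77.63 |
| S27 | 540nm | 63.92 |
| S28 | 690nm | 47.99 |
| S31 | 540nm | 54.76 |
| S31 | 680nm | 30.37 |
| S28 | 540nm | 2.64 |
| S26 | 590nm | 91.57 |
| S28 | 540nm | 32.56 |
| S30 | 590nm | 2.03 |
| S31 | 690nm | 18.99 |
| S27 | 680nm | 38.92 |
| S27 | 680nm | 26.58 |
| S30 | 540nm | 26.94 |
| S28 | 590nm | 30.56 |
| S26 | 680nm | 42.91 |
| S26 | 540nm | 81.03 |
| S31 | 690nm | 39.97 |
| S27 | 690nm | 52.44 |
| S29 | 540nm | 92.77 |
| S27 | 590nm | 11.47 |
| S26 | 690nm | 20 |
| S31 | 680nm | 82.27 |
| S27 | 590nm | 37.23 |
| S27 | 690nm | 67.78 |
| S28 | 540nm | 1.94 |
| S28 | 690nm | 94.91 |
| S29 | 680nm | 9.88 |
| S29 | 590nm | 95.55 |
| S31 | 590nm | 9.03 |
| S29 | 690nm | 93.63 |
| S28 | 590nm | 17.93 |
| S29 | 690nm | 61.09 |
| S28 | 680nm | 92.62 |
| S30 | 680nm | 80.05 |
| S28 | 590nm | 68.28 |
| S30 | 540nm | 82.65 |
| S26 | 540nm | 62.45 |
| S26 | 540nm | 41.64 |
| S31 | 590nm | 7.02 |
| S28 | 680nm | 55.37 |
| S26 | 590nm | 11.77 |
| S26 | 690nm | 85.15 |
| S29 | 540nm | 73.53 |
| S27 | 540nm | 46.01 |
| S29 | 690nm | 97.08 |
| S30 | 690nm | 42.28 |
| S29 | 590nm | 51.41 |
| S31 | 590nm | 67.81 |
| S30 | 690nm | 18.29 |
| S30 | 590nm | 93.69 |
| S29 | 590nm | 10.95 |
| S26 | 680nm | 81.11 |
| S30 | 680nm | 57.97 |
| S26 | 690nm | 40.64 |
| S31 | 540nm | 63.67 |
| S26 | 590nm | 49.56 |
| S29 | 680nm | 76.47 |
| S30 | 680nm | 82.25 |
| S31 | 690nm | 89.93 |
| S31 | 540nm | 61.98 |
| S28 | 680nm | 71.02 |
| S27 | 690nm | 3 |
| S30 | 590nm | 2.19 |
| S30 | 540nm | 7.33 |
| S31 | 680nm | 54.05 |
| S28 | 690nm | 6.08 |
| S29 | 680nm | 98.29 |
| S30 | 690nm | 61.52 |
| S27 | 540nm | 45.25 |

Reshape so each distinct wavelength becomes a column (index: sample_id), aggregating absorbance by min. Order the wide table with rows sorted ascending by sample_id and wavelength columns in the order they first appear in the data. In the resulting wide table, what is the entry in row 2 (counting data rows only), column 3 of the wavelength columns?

45.25

With rows sorted ascending by sample_id, row 2 is sample_id=S27. wavelength columns in first-appearance order: 680nm, 590nm, 540nm, 690nm; column 3 is 540nm.
Long rows with sample_id=S27, wavelength=540nm: min(63.92, 46.01, 45.25) = 45.25.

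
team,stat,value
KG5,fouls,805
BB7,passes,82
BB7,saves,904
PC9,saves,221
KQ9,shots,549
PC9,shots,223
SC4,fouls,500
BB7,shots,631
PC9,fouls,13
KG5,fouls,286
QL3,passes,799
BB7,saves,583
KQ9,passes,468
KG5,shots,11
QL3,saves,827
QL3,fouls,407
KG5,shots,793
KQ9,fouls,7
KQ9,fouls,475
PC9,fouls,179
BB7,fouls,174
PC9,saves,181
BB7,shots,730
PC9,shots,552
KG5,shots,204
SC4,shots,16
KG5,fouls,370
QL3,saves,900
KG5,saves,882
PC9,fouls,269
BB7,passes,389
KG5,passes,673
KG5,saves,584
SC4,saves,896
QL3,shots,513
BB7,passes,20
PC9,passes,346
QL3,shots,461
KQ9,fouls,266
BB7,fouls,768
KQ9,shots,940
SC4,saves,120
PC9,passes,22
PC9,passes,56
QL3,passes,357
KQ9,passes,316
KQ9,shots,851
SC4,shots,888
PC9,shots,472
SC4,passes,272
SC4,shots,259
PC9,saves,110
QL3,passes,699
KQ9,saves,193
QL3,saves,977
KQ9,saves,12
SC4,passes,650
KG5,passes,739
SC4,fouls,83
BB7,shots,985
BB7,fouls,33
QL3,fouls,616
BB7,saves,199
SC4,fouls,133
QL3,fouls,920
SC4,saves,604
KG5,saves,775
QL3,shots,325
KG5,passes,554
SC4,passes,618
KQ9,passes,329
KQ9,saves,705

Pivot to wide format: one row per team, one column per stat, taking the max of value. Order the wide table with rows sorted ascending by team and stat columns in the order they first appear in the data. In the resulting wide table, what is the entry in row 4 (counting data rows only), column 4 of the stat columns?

552

With rows sorted ascending by team, row 4 is team=PC9. stat columns in first-appearance order: fouls, passes, saves, shots; column 4 is shots.
Long rows with team=PC9, stat=shots: max(223, 552, 472) = 552.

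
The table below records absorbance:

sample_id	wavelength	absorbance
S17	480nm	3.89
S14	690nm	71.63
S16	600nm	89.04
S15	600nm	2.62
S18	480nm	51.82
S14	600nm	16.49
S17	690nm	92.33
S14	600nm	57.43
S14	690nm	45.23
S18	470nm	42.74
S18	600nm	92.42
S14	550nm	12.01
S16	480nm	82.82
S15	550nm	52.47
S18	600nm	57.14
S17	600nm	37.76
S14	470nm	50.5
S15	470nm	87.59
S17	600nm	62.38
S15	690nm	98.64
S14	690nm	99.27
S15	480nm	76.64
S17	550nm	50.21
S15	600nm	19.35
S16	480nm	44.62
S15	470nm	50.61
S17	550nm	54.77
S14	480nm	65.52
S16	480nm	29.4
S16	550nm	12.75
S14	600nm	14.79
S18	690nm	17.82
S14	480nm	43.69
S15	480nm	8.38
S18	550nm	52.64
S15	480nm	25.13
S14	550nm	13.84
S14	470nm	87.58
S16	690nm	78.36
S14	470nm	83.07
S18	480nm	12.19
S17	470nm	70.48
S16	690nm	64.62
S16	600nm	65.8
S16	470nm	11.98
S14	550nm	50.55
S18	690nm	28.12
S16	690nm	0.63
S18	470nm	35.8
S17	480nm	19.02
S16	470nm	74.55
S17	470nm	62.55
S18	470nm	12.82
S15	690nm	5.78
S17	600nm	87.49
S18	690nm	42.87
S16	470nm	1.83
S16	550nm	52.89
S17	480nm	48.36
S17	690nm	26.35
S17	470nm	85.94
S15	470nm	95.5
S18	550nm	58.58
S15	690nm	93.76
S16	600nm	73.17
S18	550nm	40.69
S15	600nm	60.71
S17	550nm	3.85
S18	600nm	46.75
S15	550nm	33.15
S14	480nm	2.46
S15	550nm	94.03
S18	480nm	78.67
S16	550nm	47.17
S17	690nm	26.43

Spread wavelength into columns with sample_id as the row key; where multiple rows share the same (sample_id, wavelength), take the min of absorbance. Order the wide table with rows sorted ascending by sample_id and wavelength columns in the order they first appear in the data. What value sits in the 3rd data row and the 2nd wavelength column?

With rows sorted ascending by sample_id, row 3 is sample_id=S16. wavelength columns in first-appearance order: 480nm, 690nm, 600nm, 470nm, 550nm; column 2 is 690nm.
Long rows with sample_id=S16, wavelength=690nm: min(78.36, 64.62, 0.63) = 0.63.

0.63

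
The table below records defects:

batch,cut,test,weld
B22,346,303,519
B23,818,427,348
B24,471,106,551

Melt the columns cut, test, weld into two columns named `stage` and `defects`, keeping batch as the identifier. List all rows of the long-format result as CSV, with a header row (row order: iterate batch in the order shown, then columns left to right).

batch,stage,defects
B22,cut,346
B22,test,303
B22,weld,519
B23,cut,818
B23,test,427
B23,weld,348
B24,cut,471
B24,test,106
B24,weld,551

Each (batch, column) pair becomes one row: 3 × 3 = 9 rows.
For example, (B22, cut) → defects=346.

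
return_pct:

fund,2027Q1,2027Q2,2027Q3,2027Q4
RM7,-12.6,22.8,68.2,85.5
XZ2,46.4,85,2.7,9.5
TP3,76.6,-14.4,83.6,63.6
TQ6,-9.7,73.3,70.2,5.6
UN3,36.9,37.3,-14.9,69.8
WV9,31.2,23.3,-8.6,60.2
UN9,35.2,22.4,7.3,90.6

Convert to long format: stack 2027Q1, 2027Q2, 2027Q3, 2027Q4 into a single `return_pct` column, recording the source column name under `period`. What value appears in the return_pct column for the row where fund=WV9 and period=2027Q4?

60.2

Unpivoting turns each (fund, wide-column) pair into one long row.
The wide cell at row WV9, column 2027Q4 holds 60.2, so the long row (WV9, 2027Q4) has return_pct=60.2.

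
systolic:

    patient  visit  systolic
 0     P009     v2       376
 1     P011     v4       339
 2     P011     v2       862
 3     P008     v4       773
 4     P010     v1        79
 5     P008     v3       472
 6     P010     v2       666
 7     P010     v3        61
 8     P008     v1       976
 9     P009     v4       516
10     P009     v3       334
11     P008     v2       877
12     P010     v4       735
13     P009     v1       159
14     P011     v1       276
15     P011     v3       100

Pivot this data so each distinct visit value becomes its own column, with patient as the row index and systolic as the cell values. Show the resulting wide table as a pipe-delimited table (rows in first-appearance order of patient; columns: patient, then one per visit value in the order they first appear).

Columns: patient plus the 4 distinct visit values (v2, v4, v1, v3).
For example, row P009 column v2 takes systolic=376 from the long row (P009, v2).

| patient | v2 | v4 | v1 | v3 |
| P009 | 376 | 516 | 159 | 334 |
| P011 | 862 | 339 | 276 | 100 |
| P008 | 877 | 773 | 976 | 472 |
| P010 | 666 | 735 | 79 | 61 |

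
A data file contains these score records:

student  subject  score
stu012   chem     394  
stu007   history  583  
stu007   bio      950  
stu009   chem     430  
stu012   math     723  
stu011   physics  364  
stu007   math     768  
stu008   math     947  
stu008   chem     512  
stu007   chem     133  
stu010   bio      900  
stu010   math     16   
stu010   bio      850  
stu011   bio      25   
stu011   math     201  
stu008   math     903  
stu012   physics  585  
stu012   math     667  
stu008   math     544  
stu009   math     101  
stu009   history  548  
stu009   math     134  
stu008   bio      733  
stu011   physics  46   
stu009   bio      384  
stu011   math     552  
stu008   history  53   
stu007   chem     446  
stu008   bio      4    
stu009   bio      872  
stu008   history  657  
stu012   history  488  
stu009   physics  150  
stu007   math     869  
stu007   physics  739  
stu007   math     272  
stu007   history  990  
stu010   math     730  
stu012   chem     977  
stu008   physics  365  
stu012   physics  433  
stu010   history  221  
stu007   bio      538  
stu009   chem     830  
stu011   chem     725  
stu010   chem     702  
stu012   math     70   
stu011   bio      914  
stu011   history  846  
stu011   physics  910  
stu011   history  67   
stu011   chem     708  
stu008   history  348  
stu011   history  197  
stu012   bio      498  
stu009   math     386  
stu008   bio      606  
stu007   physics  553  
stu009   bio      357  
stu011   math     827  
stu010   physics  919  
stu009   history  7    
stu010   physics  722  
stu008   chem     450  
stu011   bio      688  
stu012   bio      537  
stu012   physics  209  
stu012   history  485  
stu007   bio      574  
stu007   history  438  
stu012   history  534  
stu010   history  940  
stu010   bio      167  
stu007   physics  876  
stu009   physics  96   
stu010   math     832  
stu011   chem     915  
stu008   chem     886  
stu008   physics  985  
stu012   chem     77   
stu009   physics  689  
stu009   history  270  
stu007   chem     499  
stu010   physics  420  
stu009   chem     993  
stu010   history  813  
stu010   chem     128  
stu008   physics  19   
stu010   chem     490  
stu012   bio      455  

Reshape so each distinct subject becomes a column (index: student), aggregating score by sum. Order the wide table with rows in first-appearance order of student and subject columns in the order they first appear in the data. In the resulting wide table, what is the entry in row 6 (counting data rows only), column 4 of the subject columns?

1578

With rows in first-appearance order of student, row 6 is student=stu010. subject columns in first-appearance order: chem, history, bio, math, physics; column 4 is math.
Long rows with student=stu010, subject=math: 16 + 730 + 832 = 1578.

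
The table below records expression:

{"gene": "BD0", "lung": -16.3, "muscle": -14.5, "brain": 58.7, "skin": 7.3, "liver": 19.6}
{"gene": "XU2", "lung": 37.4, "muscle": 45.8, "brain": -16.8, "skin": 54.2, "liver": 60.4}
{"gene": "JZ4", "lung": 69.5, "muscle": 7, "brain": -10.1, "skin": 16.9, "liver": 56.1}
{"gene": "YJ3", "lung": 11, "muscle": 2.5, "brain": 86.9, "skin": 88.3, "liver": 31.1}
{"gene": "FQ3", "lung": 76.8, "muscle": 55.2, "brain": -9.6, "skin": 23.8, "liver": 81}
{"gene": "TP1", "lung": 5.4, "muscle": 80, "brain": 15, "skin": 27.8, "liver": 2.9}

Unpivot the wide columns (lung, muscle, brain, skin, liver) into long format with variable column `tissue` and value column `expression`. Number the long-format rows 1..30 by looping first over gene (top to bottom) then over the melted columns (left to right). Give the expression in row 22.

55.2

30 rows total (6 × 5). Row 22: index ⌊(22-1)/5⌋ = 4 into gene → FQ3; (22-1) mod 5 = 1 into the melted columns → muscle.
So row 22 is (FQ3, muscle, 55.2); expression = 55.2.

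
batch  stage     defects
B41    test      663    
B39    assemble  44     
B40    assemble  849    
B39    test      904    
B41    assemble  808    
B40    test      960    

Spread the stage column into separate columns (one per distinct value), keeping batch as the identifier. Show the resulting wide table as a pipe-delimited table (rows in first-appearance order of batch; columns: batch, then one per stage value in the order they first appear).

Columns: batch plus the 2 distinct stage values (test, assemble).
For example, row B41 column test takes defects=663 from the long row (B41, test).

| batch | test | assemble |
| B41 | 663 | 808 |
| B39 | 904 | 44 |
| B40 | 960 | 849 |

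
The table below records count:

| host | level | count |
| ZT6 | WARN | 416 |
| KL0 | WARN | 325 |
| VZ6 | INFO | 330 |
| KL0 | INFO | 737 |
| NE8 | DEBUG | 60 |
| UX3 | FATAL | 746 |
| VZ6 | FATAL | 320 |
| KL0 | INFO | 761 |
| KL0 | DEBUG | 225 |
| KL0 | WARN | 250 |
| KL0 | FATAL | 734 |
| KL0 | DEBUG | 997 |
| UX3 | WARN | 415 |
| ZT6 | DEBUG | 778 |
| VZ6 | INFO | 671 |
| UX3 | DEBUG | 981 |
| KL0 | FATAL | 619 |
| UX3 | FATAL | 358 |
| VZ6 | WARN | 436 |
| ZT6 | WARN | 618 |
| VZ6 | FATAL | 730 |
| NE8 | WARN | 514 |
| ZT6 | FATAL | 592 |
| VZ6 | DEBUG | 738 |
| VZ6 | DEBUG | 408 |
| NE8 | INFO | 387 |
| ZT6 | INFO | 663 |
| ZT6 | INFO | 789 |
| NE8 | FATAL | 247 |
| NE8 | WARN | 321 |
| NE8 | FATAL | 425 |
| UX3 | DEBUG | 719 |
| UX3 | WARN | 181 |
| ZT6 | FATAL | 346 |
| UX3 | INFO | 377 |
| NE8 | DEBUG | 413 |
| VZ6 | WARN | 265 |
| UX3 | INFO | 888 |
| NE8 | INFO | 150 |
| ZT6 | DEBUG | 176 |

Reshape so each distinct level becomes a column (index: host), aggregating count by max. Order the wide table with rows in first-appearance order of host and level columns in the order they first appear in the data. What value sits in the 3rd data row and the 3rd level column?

With rows in first-appearance order of host, row 3 is host=VZ6. level columns in first-appearance order: WARN, INFO, DEBUG, FATAL; column 3 is DEBUG.
Long rows with host=VZ6, level=DEBUG: max(738, 408) = 738.

738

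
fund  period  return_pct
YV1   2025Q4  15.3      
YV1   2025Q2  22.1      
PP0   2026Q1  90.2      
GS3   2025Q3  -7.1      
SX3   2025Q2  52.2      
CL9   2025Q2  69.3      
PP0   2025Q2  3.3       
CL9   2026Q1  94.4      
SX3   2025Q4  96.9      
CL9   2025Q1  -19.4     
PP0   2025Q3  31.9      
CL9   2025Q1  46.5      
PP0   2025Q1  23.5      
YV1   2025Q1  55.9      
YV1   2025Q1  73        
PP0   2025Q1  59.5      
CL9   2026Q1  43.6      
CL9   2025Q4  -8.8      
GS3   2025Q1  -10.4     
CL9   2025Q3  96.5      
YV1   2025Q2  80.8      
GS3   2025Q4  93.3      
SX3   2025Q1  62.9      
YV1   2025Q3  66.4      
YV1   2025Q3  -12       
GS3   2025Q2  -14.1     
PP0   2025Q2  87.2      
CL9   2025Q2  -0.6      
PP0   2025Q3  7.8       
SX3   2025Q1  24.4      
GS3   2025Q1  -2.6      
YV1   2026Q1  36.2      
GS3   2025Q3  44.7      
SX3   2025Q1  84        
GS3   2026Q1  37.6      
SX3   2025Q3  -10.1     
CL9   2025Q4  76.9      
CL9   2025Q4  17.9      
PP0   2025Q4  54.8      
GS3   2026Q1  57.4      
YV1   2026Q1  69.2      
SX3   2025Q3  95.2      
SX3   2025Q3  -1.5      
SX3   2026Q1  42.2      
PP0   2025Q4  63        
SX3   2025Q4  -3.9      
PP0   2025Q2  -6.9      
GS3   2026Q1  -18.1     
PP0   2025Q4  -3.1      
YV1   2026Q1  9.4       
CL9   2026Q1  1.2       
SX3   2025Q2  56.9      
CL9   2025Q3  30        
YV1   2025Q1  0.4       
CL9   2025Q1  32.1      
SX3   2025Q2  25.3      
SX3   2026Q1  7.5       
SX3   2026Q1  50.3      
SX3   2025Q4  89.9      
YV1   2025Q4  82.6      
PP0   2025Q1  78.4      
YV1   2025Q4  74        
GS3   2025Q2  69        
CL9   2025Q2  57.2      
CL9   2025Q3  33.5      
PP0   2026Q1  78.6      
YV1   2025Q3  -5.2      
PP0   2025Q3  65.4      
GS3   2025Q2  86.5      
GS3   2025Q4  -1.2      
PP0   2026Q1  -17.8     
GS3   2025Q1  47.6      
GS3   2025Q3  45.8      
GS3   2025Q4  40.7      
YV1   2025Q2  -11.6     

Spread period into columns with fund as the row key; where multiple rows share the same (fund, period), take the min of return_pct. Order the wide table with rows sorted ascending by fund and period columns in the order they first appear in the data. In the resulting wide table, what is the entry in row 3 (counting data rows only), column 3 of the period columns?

-17.8

With rows sorted ascending by fund, row 3 is fund=PP0. period columns in first-appearance order: 2025Q4, 2025Q2, 2026Q1, 2025Q3, 2025Q1; column 3 is 2026Q1.
Long rows with fund=PP0, period=2026Q1: min(90.2, 78.6, -17.8) = -17.8.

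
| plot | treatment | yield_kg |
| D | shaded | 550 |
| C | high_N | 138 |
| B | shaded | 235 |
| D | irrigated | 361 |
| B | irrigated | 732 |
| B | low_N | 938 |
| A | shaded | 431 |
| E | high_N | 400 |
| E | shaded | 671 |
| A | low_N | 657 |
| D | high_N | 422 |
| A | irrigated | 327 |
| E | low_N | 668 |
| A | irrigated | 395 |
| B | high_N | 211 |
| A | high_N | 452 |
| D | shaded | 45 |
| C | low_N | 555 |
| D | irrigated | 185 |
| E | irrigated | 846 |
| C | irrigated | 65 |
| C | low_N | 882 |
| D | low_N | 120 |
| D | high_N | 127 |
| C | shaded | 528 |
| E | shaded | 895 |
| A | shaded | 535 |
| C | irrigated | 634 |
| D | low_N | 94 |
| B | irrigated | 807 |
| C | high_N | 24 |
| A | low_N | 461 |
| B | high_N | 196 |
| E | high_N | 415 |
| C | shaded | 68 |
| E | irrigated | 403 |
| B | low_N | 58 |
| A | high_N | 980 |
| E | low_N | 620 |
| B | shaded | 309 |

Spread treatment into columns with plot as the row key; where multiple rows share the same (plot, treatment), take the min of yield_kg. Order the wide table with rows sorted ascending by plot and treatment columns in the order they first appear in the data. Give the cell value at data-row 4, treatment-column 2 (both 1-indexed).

127

With rows sorted ascending by plot, row 4 is plot=D. treatment columns in first-appearance order: shaded, high_N, irrigated, low_N; column 2 is high_N.
Long rows with plot=D, treatment=high_N: min(422, 127) = 127.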